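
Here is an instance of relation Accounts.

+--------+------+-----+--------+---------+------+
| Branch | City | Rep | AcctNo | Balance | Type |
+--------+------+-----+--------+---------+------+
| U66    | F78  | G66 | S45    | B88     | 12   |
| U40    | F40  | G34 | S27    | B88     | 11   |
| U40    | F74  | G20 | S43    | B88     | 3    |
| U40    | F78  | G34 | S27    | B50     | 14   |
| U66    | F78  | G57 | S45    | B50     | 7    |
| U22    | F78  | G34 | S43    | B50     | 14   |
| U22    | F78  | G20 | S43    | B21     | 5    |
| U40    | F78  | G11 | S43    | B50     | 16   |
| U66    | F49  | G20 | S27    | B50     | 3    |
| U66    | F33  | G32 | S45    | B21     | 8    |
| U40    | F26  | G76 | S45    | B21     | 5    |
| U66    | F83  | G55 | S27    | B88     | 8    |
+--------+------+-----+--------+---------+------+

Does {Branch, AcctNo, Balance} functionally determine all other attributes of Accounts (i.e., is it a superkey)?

Yes

All 12 rows have distinct {Branch, AcctNo, Balance} values, so {Branch, AcctNo, Balance} → (all attributes) holds and {Branch, AcctNo, Balance} is a superkey.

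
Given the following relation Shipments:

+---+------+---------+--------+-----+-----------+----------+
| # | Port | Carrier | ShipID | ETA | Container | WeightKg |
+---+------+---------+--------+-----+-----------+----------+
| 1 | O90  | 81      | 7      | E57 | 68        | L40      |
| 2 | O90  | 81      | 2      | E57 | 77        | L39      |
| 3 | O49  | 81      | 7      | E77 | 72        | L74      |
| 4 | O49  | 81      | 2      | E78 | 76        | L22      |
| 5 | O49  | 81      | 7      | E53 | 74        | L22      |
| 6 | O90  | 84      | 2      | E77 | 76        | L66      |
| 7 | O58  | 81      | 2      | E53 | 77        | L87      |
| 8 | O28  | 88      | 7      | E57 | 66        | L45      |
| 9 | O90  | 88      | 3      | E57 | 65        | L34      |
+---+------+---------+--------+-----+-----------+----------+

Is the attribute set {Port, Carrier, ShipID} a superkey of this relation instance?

No

Rows 3 and 5 have the same {Port, Carrier, ShipID} value (Port=O49, Carrier=81, ShipID=7) but are distinct tuples, so {Port, Carrier, ShipID} does not determine every attribute — not a superkey.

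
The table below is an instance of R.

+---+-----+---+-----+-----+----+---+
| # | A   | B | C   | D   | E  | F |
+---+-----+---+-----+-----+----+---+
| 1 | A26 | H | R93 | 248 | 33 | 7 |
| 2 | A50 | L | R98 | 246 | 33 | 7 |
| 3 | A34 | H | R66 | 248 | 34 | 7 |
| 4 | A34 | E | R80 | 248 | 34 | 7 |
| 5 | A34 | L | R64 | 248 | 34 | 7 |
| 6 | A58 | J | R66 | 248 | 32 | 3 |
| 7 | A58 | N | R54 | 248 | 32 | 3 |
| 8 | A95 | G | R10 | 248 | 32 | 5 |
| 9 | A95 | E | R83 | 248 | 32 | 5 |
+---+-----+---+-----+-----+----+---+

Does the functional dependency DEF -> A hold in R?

Yes

(D=248, E=33, F=7): row 1 → A = A26 ✓
(D=246, E=33, F=7): row 2 → A = A50 ✓
(D=248, E=34, F=7): rows 3, 4, 5 → A = A34, A34, A34 ✓
(D=248, E=32, F=3): rows 6, 7 → A = A58, A58 ✓
(D=248, E=32, F=5): rows 8, 9 → A = A95, A95 ✓
Every DEF value is associated with a single A value, so DEF -> A holds.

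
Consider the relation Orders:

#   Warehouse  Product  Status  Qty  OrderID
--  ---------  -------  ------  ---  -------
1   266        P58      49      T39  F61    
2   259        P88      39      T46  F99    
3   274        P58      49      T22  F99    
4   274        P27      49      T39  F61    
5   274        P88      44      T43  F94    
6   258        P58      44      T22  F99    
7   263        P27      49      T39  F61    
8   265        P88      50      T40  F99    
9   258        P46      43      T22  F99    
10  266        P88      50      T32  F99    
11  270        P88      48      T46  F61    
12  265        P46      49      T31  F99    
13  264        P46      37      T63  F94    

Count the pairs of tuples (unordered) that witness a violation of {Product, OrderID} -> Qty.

(Product=P88, OrderID=F99): violating pairs (2,8), (2,10), (8,10) — 3 pairs.
(Product=P58, OrderID=F99): all 2 rows agree on Qty — 0 pairs.
(Product=P27, OrderID=F61): all 2 rows agree on Qty — 0 pairs.
(Product=P46, OrderID=F99): violating pairs (9,12) — 1 pair.

4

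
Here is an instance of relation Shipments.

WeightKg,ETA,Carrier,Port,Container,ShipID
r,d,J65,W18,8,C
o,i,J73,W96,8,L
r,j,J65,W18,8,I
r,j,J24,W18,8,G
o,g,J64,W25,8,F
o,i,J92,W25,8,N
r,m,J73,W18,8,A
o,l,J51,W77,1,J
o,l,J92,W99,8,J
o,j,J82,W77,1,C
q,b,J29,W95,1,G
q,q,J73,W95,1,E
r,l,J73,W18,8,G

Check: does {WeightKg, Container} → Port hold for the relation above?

No

(WeightKg=r, Container=8): 5 rows → Port = W18, W18, W18, W18, W18 ✓
(WeightKg=o, Container=8): 4 rows → Port takes values {W96, W25, W99} — violation
(WeightKg=o, Container=1): 2 rows → Port = W77, W77 ✓
(WeightKg=q, Container=1): 2 rows → Port = W95, W95 ✓
Two rows agree on {WeightKg, Container} but differ on Port, so {WeightKg, Container} → Port does not hold.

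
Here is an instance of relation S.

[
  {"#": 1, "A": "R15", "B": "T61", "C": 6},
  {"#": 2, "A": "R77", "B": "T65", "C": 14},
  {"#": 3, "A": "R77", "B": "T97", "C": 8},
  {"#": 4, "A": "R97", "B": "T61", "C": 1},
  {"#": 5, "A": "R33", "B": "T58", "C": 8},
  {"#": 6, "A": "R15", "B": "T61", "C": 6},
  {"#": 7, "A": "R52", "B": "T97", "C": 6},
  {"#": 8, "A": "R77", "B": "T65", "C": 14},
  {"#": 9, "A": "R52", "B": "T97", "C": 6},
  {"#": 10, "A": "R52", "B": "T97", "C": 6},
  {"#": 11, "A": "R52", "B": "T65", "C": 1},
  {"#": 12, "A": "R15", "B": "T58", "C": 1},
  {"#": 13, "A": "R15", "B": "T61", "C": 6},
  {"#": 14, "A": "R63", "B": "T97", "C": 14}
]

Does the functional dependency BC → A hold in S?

Yes

(B=T61, C=6): rows 1, 6, 13 → A = R15, R15, R15 ✓
(B=T65, C=14): rows 2, 8 → A = R77, R77 ✓
(B=T97, C=8): row 3 → A = R77 ✓
(B=T61, C=1): row 4 → A = R97 ✓
(B=T58, C=8): row 5 → A = R33 ✓
(B=T97, C=6): rows 7, 9, 10 → A = R52, R52, R52 ✓
(B=T65, C=1): row 11 → A = R52 ✓
(B=T58, C=1): row 12 → A = R15 ✓
(B=T97, C=14): row 14 → A = R63 ✓
Every BC value is associated with a single A value, so BC → A holds.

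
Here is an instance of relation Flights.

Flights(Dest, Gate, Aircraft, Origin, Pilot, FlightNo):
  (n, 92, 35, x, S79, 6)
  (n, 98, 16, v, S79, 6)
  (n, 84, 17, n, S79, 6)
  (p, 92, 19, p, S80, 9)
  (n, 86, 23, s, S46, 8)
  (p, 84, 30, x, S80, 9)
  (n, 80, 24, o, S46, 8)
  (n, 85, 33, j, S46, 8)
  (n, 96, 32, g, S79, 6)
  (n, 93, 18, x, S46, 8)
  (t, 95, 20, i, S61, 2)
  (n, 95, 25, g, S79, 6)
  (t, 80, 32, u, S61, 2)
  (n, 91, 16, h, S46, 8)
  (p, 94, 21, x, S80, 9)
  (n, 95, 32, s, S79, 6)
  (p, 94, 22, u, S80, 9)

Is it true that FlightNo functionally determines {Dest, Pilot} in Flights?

FlightNo=6: 6 rows → {Dest,Pilot} = (n, S79), (n, S79), (n, S79), (n, S79), (n, S79), (n, S79) ✓
FlightNo=9: 4 rows → {Dest,Pilot} = (p, S80), (p, S80), (p, S80), (p, S80) ✓
FlightNo=8: 5 rows → {Dest,Pilot} = (n, S46), (n, S46), (n, S46), (n, S46), (n, S46) ✓
FlightNo=2: 2 rows → {Dest,Pilot} = (t, S61), (t, S61) ✓
Every FlightNo value is associated with a single {Dest, Pilot} value, so FlightNo -> {Dest, Pilot} holds.

Yes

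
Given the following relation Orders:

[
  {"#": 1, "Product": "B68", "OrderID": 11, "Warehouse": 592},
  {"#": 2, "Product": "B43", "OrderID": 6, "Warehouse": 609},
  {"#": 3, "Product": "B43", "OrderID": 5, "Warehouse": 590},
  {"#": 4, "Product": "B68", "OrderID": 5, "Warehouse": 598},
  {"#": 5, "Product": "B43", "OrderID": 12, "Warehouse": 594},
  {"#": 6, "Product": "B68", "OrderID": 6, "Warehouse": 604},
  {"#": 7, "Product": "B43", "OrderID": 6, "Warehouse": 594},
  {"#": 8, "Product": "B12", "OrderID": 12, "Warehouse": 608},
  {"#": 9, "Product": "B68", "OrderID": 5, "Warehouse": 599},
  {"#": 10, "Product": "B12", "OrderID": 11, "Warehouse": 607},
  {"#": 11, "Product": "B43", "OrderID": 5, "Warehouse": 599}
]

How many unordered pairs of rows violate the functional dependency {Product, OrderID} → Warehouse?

(Product=B43, OrderID=6): violating pairs (2,7) — 1 pair.
(Product=B43, OrderID=5): violating pairs (3,11) — 1 pair.
(Product=B68, OrderID=5): violating pairs (4,9) — 1 pair.

3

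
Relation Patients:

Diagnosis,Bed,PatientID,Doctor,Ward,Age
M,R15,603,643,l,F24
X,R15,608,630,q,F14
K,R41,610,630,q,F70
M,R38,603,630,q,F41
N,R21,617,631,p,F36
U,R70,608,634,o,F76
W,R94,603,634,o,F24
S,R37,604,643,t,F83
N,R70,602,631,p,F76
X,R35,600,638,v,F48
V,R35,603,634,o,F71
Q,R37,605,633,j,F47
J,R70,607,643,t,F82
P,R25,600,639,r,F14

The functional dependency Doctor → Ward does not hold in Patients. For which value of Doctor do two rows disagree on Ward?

Doctor=643: 3 rows → Ward takes values {l, t} — violation
Doctor=630: 3 rows → Ward = q, q, q ✓
Doctor=631: 2 rows → Ward = p, p ✓
Doctor=634: 3 rows → Ward = o, o, o ✓
Doctor=638: 1 row → Ward = v ✓
Doctor=633: 1 row → Ward = j ✓
Doctor=639: 1 row → Ward = r ✓
The only Doctor value with inconsistent Ward is Doctor=643.

643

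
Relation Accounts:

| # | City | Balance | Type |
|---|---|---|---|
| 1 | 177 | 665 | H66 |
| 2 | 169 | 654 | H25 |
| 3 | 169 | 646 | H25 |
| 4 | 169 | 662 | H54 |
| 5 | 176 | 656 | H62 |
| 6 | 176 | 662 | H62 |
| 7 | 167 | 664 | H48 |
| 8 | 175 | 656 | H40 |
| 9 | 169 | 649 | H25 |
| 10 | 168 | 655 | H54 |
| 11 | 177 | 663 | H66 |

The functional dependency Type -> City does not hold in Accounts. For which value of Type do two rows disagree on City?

Type=H66: rows 1, 11 → City = 177, 177 ✓
Type=H25: rows 2, 3, 9 → City = 169, 169, 169 ✓
Type=H54: rows 4, 10 → City takes values {169, 168} — violation
Type=H62: rows 5, 6 → City = 176, 176 ✓
Type=H48: row 7 → City = 167 ✓
Type=H40: row 8 → City = 175 ✓
The only Type value with inconsistent City is Type=H54.

H54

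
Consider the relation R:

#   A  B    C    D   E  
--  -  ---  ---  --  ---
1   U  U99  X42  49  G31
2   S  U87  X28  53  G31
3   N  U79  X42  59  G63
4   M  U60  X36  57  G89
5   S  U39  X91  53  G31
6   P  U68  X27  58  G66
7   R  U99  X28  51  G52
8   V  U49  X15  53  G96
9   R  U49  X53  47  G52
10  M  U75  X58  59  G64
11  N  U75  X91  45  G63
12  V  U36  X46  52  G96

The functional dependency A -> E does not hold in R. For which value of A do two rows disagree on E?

M

A=U: row 1 → E = G31 ✓
A=S: rows 2, 5 → E = G31, G31 ✓
A=N: rows 3, 11 → E = G63, G63 ✓
A=M: rows 4, 10 → E takes values {G89, G64} — violation
A=P: row 6 → E = G66 ✓
A=R: rows 7, 9 → E = G52, G52 ✓
A=V: rows 8, 12 → E = G96, G96 ✓
The only A value with inconsistent E is A=M.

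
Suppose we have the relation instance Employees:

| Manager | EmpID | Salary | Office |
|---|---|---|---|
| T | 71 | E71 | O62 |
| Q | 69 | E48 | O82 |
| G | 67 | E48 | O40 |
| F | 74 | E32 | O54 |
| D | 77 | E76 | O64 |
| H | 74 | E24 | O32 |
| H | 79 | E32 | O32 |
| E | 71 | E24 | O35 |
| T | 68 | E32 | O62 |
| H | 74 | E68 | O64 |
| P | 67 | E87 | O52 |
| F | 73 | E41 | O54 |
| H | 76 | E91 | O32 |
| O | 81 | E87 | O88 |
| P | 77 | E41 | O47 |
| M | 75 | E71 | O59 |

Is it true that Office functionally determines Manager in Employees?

Office=O62: 2 rows → Manager = T, T ✓
Office=O82: 1 row → Manager = Q ✓
Office=O40: 1 row → Manager = G ✓
Office=O54: 2 rows → Manager = F, F ✓
Office=O64: 2 rows → Manager takes values {D, H} — violation
Office=O32: 3 rows → Manager = H, H, H ✓
Office=O35: 1 row → Manager = E ✓
Office=O52: 1 row → Manager = P ✓
Office=O88: 1 row → Manager = O ✓
Office=O47: 1 row → Manager = P ✓
Office=O59: 1 row → Manager = M ✓
Two rows agree on Office but differ on Manager, so Office -> Manager does not hold.

No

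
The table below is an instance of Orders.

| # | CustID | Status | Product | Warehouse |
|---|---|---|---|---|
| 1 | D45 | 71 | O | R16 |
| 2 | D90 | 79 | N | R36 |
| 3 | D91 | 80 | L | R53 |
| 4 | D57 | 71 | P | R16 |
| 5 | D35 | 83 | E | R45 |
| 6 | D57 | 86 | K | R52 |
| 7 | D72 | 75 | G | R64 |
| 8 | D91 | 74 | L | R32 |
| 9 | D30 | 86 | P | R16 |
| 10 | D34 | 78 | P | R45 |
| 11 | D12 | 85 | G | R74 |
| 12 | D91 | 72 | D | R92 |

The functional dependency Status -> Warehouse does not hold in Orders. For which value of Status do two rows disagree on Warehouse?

Status=71: rows 1, 4 → Warehouse = R16, R16 ✓
Status=79: row 2 → Warehouse = R36 ✓
Status=80: row 3 → Warehouse = R53 ✓
Status=83: row 5 → Warehouse = R45 ✓
Status=86: rows 6, 9 → Warehouse takes values {R52, R16} — violation
Status=75: row 7 → Warehouse = R64 ✓
Status=74: row 8 → Warehouse = R32 ✓
Status=78: row 10 → Warehouse = R45 ✓
Status=85: row 11 → Warehouse = R74 ✓
Status=72: row 12 → Warehouse = R92 ✓
The only Status value with inconsistent Warehouse is Status=86.

86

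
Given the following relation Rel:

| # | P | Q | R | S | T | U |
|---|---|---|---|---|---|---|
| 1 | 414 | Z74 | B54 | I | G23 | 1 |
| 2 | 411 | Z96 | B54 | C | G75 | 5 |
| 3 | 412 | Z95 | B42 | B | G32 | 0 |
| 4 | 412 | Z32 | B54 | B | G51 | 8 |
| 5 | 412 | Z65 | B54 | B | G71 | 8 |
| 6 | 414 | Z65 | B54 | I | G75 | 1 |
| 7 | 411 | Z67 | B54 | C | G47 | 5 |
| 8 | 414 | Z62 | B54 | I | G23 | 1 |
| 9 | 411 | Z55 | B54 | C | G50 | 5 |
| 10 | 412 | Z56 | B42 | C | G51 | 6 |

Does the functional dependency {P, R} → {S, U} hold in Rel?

No

(P=414, R=B54): rows 1, 6, 8 → {S,U} = (I, 1), (I, 1), (I, 1) ✓
(P=411, R=B54): rows 2, 7, 9 → {S,U} = (C, 5), (C, 5), (C, 5) ✓
(P=412, R=B42): rows 3, 10 → {S,U} takes values {(B, 0), (C, 6)} — violation
(P=412, R=B54): rows 4, 5 → {S,U} = (B, 8), (B, 8) ✓
Two rows agree on {P, R} but differ on {S, U}, so {P, R} → {S, U} does not hold.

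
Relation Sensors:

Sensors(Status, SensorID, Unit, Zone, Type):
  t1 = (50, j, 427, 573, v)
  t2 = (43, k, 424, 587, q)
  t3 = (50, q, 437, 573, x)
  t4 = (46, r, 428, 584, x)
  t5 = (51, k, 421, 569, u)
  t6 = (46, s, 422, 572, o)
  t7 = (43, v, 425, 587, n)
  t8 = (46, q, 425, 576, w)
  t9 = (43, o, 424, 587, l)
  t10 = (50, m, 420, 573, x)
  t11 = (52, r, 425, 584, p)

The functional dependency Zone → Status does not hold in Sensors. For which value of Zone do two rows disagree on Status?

Zone=573: rows 1, 3, 10 → Status = 50, 50, 50 ✓
Zone=587: rows 2, 7, 9 → Status = 43, 43, 43 ✓
Zone=584: rows 4, 11 → Status takes values {46, 52} — violation
Zone=569: row 5 → Status = 51 ✓
Zone=572: row 6 → Status = 46 ✓
Zone=576: row 8 → Status = 46 ✓
The only Zone value with inconsistent Status is Zone=584.

584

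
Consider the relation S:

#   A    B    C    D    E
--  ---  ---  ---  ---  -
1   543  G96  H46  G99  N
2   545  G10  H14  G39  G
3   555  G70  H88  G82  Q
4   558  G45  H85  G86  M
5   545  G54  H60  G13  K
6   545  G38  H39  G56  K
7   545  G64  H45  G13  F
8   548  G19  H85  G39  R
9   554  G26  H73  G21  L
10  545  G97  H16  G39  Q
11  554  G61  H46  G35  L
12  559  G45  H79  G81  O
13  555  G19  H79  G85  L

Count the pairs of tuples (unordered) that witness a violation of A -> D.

10

A=545: violating pairs (2,5), (2,6), (2,7), (5,6), (5,10), (6,7), (6,10), (7,10) — 8 pairs.
A=555: violating pairs (3,13) — 1 pair.
A=554: violating pairs (9,11) — 1 pair.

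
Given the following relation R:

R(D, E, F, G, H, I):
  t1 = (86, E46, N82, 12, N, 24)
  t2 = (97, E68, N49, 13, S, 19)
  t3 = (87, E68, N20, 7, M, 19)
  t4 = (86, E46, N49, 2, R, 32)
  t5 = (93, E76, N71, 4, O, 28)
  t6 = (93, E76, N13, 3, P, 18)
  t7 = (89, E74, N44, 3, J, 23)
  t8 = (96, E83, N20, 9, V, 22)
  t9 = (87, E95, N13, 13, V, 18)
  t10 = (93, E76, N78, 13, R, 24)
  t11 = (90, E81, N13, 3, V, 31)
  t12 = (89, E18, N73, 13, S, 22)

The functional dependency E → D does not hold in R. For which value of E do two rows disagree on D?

E68

E=E46: rows 1, 4 → D = 86, 86 ✓
E=E68: rows 2, 3 → D takes values {97, 87} — violation
E=E76: rows 5, 6, 10 → D = 93, 93, 93 ✓
E=E74: row 7 → D = 89 ✓
E=E83: row 8 → D = 96 ✓
E=E95: row 9 → D = 87 ✓
E=E81: row 11 → D = 90 ✓
E=E18: row 12 → D = 89 ✓
The only E value with inconsistent D is E=E68.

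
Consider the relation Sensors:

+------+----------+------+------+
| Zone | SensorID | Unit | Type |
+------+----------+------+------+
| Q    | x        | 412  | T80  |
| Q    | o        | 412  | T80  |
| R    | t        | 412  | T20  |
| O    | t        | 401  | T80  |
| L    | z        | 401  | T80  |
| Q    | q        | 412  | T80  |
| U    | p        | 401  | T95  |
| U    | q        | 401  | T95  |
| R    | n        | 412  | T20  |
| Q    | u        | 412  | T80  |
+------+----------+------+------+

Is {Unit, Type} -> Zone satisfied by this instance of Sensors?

(Unit=412, Type=T80): 4 rows → Zone = Q, Q, Q, Q ✓
(Unit=412, Type=T20): 2 rows → Zone = R, R ✓
(Unit=401, Type=T80): 2 rows → Zone takes values {O, L} — violation
(Unit=401, Type=T95): 2 rows → Zone = U, U ✓
Two rows agree on {Unit, Type} but differ on Zone, so {Unit, Type} -> Zone does not hold.

No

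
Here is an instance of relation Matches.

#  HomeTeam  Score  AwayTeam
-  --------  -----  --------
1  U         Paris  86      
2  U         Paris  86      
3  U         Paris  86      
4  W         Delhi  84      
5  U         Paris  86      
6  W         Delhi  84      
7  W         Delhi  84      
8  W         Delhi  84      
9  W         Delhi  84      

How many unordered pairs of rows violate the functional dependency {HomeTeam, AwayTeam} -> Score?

(HomeTeam=U, AwayTeam=86): all 4 rows agree on Score — 0 pairs.
(HomeTeam=W, AwayTeam=84): all 5 rows agree on Score — 0 pairs.

0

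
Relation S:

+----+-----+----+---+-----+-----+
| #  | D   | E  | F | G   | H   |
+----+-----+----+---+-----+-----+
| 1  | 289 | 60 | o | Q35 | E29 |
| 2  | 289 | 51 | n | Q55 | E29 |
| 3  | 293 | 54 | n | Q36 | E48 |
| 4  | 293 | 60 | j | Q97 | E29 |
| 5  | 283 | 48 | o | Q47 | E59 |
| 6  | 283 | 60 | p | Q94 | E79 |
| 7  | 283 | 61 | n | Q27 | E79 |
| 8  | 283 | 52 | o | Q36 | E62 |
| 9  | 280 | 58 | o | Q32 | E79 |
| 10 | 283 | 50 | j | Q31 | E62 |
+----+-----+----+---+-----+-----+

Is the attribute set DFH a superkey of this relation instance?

Yes

All 10 rows have distinct DFH values, so DFH → (all attributes) holds and DFH is a superkey.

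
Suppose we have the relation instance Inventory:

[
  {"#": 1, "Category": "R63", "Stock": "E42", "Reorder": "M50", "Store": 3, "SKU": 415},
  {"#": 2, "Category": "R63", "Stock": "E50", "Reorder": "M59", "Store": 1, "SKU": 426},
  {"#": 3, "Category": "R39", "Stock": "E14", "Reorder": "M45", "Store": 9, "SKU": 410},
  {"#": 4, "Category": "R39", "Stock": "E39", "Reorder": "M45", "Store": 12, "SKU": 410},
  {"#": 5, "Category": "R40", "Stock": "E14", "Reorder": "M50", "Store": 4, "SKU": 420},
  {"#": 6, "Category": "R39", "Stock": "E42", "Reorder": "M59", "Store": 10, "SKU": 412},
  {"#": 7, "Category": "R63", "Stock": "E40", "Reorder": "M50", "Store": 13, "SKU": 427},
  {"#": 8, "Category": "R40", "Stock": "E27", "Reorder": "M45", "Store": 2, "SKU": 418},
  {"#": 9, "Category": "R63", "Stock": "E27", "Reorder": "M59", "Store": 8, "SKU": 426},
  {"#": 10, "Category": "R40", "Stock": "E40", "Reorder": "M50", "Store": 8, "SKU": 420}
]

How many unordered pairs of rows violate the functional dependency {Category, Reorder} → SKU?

(Category=R63, Reorder=M50): violating pairs (1,7) — 1 pair.
(Category=R63, Reorder=M59): all 2 rows agree on SKU — 0 pairs.
(Category=R39, Reorder=M45): all 2 rows agree on SKU — 0 pairs.
(Category=R40, Reorder=M50): all 2 rows agree on SKU — 0 pairs.

1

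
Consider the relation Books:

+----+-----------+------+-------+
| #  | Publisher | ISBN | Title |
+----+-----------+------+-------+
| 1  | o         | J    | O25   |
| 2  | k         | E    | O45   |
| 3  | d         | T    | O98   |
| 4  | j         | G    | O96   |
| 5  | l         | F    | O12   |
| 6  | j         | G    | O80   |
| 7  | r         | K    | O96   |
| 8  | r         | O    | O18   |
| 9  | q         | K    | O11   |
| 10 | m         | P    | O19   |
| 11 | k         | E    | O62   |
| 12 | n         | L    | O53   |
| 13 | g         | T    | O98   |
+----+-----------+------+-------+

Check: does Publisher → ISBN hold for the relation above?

Publisher=o: row 1 → ISBN = J ✓
Publisher=k: rows 2, 11 → ISBN = E, E ✓
Publisher=d: row 3 → ISBN = T ✓
Publisher=j: rows 4, 6 → ISBN = G, G ✓
Publisher=l: row 5 → ISBN = F ✓
Publisher=r: rows 7, 8 → ISBN takes values {K, O} — violation
Publisher=q: row 9 → ISBN = K ✓
Publisher=m: row 10 → ISBN = P ✓
Publisher=n: row 12 → ISBN = L ✓
Publisher=g: row 13 → ISBN = T ✓
Two rows agree on Publisher but differ on ISBN, so Publisher → ISBN does not hold.

No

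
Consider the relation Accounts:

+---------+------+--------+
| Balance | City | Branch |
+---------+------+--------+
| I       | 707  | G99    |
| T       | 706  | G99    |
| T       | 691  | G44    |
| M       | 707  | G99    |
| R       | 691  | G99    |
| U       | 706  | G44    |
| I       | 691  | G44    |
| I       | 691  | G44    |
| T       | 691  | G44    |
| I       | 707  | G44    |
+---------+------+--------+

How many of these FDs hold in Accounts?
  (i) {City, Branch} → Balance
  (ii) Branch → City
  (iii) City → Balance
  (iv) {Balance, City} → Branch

0

(i) {City, Branch} → Balance: (City=707, Branch=G99): 2 rows → Balance takes values {I, M} — violation; (City=691, Branch=G44): 4 rows → Balance takes values {T, I} — violation — fails.
(ii) Branch → City: Branch=G99: 4 rows → City takes values {707, 706, 691} — violation; Branch=G44: 6 rows → City takes values {691, 706, 707} — violation — fails.
(iii) City → Balance: City=707: 3 rows → Balance takes values {I, M} — violation; City=706: 2 rows → Balance takes values {T, U} — violation; City=691: 5 rows → Balance takes values {T, R, I} — violation — fails.
(iv) {Balance, City} → Branch: (Balance=I, City=707): 2 rows → Branch takes values {G99, G44} — violation — fails.
None of the 4 dependencies hold.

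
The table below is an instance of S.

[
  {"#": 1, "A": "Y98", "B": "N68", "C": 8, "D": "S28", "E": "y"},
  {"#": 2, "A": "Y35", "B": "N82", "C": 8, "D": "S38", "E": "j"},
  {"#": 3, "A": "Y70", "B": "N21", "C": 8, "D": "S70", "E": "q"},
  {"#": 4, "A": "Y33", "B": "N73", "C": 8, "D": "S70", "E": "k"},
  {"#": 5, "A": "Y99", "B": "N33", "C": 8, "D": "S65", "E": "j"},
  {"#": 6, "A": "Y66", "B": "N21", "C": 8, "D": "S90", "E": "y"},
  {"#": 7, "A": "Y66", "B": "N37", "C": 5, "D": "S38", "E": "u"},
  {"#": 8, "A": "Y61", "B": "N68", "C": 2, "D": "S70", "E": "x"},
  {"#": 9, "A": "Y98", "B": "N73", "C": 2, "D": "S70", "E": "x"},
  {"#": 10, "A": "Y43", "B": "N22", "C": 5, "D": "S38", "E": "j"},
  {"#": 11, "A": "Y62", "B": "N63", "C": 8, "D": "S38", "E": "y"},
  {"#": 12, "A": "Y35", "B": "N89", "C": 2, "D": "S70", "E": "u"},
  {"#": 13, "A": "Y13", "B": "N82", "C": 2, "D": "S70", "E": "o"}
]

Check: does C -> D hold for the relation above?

No

C=8: rows 1, 2, 3, 4, 5, 6, 11 → D takes values {S28, S38, S70, S65, S90} — violation
C=5: rows 7, 10 → D = S38, S38 ✓
C=2: rows 8, 9, 12, 13 → D = S70, S70, S70, S70 ✓
Two rows agree on C but differ on D, so C -> D does not hold.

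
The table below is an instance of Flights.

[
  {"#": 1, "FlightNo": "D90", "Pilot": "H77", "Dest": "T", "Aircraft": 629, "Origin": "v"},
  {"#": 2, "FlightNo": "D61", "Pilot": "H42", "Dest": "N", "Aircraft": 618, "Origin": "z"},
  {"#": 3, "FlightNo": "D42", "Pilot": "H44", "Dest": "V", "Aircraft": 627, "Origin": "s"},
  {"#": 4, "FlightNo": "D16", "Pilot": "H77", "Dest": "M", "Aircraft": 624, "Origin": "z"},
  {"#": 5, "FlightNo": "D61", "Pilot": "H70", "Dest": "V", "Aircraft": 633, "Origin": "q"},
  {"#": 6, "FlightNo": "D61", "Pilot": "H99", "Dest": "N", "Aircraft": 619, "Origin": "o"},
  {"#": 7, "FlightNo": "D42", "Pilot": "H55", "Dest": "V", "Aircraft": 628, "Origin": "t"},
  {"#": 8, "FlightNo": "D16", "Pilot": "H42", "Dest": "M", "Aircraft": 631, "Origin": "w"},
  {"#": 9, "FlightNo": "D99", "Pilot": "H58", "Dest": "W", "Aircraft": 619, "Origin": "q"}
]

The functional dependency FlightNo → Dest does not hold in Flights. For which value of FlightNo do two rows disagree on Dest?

FlightNo=D90: row 1 → Dest = T ✓
FlightNo=D61: rows 2, 5, 6 → Dest takes values {N, V} — violation
FlightNo=D42: rows 3, 7 → Dest = V, V ✓
FlightNo=D16: rows 4, 8 → Dest = M, M ✓
FlightNo=D99: row 9 → Dest = W ✓
The only FlightNo value with inconsistent Dest is FlightNo=D61.

D61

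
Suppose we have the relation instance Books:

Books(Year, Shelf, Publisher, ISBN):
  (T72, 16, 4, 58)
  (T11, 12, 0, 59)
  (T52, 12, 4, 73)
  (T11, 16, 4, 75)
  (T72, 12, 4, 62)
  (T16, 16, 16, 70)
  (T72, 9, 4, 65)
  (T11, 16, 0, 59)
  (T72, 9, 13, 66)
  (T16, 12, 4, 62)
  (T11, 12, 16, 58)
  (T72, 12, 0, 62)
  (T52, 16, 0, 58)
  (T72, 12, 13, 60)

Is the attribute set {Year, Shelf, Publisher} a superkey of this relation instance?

All 14 rows have distinct {Year, Shelf, Publisher} values, so {Year, Shelf, Publisher} → (all attributes) holds and {Year, Shelf, Publisher} is a superkey.

Yes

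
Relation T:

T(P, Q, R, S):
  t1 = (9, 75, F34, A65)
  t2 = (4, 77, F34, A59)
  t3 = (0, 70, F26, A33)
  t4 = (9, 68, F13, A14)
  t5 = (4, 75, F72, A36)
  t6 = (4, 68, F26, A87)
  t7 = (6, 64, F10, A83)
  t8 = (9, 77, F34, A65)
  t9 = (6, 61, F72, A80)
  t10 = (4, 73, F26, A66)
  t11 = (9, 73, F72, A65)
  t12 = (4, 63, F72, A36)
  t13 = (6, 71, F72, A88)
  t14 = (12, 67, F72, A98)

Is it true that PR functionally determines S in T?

(P=9, R=F34): rows 1, 8 → S = A65, A65 ✓
(P=4, R=F34): row 2 → S = A59 ✓
(P=0, R=F26): row 3 → S = A33 ✓
(P=9, R=F13): row 4 → S = A14 ✓
(P=4, R=F72): rows 5, 12 → S = A36, A36 ✓
(P=4, R=F26): rows 6, 10 → S takes values {A87, A66} — violation
(P=6, R=F10): row 7 → S = A83 ✓
(P=6, R=F72): rows 9, 13 → S takes values {A80, A88} — violation
(P=9, R=F72): row 11 → S = A65 ✓
(P=12, R=F72): row 14 → S = A98 ✓
Two rows agree on PR but differ on S, so PR -> S does not hold.

No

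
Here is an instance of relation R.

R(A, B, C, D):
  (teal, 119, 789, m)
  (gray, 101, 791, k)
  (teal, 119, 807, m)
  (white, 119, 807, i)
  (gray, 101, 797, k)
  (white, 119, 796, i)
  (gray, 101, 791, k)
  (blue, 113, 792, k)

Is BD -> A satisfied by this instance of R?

Yes

(B=119, D=m): 2 rows → A = teal, teal ✓
(B=101, D=k): 3 rows → A = gray, gray, gray ✓
(B=119, D=i): 2 rows → A = white, white ✓
(B=113, D=k): 1 row → A = blue ✓
Every BD value is associated with a single A value, so BD -> A holds.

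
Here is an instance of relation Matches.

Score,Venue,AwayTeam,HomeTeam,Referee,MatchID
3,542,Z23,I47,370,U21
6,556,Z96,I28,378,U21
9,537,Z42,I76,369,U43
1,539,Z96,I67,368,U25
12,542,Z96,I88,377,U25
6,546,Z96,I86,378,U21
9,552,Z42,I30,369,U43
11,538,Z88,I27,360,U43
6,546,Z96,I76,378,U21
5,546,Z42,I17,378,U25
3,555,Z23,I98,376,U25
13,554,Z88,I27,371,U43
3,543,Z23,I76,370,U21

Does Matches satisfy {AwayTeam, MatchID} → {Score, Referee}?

No

(AwayTeam=Z23, MatchID=U21): 2 rows → {Score,Referee} = (3, 370), (3, 370) ✓
(AwayTeam=Z96, MatchID=U21): 3 rows → {Score,Referee} = (6, 378), (6, 378), (6, 378) ✓
(AwayTeam=Z42, MatchID=U43): 2 rows → {Score,Referee} = (9, 369), (9, 369) ✓
(AwayTeam=Z96, MatchID=U25): 2 rows → {Score,Referee} takes values {(1, 368), (12, 377)} — violation
(AwayTeam=Z88, MatchID=U43): 2 rows → {Score,Referee} takes values {(11, 360), (13, 371)} — violation
(AwayTeam=Z42, MatchID=U25): 1 row → {Score,Referee} = (5, 378) ✓
(AwayTeam=Z23, MatchID=U25): 1 row → {Score,Referee} = (3, 376) ✓
Two rows agree on {AwayTeam, MatchID} but differ on {Score, Referee}, so {AwayTeam, MatchID} → {Score, Referee} does not hold.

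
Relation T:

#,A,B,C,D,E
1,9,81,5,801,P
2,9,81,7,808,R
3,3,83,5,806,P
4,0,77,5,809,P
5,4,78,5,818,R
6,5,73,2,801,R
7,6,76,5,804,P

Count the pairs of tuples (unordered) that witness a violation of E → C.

E=P: all 4 rows agree on C — 0 pairs.
E=R: violating pairs (2,5), (2,6), (5,6) — 3 pairs.

3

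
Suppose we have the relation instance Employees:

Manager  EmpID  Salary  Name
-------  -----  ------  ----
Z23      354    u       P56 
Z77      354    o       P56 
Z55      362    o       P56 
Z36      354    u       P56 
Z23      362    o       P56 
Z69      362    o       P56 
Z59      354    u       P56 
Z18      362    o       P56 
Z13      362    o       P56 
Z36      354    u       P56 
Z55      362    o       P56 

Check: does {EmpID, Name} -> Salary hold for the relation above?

No

(EmpID=354, Name=P56): 5 rows → Salary takes values {u, o} — violation
(EmpID=362, Name=P56): 6 rows → Salary = o, o, o, o, o, o ✓
Two rows agree on {EmpID, Name} but differ on Salary, so {EmpID, Name} -> Salary does not hold.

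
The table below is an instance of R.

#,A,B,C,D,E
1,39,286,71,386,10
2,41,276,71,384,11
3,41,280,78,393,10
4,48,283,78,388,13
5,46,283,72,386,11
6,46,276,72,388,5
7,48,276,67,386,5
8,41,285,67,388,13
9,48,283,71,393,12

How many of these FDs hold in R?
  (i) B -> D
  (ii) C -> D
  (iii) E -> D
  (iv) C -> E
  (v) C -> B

0

(i) B -> D: B=276: rows 2, 6, 7 → D takes values {384, 388, 386} — violation; B=283: rows 4, 5, 9 → D takes values {388, 386, 393} — violation — fails.
(ii) C -> D: C=71: rows 1, 2, 9 → D takes values {386, 384, 393} — violation; C=78: rows 3, 4 → D takes values {393, 388} — violation; C=72: rows 5, 6 → D takes values {386, 388} — violation; C=67: rows 7, 8 → D takes values {386, 388} — violation — fails.
(iii) E -> D: E=10: rows 1, 3 → D takes values {386, 393} — violation; E=11: rows 2, 5 → D takes values {384, 386} — violation; E=5: rows 6, 7 → D takes values {388, 386} — violation — fails.
(iv) C -> E: C=71: rows 1, 2, 9 → E takes values {10, 11, 12} — violation; C=78: rows 3, 4 → E takes values {10, 13} — violation; C=72: rows 5, 6 → E takes values {11, 5} — violation; C=67: rows 7, 8 → E takes values {5, 13} — violation — fails.
(v) C -> B: C=71: rows 1, 2, 9 → B takes values {286, 276, 283} — violation; C=78: rows 3, 4 → B takes values {280, 283} — violation; C=72: rows 5, 6 → B takes values {283, 276} — violation; C=67: rows 7, 8 → B takes values {276, 285} — violation — fails.
None of the 5 dependencies hold.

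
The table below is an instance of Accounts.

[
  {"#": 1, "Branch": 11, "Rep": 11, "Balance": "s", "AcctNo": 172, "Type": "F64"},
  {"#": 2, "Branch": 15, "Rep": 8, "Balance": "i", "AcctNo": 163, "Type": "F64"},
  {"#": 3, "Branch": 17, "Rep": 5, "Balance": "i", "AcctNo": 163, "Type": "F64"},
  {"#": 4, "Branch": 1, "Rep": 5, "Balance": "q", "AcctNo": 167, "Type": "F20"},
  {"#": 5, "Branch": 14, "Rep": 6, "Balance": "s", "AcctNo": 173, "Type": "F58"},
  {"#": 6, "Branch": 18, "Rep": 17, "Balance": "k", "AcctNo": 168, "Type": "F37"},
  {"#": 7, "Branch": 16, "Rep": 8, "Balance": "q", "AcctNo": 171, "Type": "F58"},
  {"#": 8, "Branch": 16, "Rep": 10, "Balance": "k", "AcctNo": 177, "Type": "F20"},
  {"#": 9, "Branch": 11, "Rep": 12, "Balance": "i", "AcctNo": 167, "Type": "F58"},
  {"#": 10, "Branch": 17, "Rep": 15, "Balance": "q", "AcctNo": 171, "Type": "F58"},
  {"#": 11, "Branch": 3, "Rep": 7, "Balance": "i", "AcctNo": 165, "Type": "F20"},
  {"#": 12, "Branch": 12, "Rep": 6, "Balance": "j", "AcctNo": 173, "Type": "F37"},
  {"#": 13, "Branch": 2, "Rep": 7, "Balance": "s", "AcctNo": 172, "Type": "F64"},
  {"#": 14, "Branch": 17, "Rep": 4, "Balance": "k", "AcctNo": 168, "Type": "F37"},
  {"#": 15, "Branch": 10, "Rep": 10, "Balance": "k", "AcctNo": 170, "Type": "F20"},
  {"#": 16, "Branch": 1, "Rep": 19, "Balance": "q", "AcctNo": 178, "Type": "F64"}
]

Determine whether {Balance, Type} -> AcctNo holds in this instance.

(Balance=s, Type=F64): rows 1, 13 → AcctNo = 172, 172 ✓
(Balance=i, Type=F64): rows 2, 3 → AcctNo = 163, 163 ✓
(Balance=q, Type=F20): row 4 → AcctNo = 167 ✓
(Balance=s, Type=F58): row 5 → AcctNo = 173 ✓
(Balance=k, Type=F37): rows 6, 14 → AcctNo = 168, 168 ✓
(Balance=q, Type=F58): rows 7, 10 → AcctNo = 171, 171 ✓
(Balance=k, Type=F20): rows 8, 15 → AcctNo takes values {177, 170} — violation
(Balance=i, Type=F58): row 9 → AcctNo = 167 ✓
(Balance=i, Type=F20): row 11 → AcctNo = 165 ✓
(Balance=j, Type=F37): row 12 → AcctNo = 173 ✓
(Balance=q, Type=F64): row 16 → AcctNo = 178 ✓
Two rows agree on {Balance, Type} but differ on AcctNo, so {Balance, Type} -> AcctNo does not hold.

No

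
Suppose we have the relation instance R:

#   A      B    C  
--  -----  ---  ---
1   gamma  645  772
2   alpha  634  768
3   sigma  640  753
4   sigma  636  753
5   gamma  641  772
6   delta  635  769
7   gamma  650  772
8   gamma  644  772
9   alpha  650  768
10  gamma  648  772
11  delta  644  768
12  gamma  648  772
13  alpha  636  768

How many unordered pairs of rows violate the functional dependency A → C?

A=gamma: all 6 rows agree on C — 0 pairs.
A=alpha: all 3 rows agree on C — 0 pairs.
A=sigma: all 2 rows agree on C — 0 pairs.
A=delta: violating pairs (6,11) — 1 pair.

1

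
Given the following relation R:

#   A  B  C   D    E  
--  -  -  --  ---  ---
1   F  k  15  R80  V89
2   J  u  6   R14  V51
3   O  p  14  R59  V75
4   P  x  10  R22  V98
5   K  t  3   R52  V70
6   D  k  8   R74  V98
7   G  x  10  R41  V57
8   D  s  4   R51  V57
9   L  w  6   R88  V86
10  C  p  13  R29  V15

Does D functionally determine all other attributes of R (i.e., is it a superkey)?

All 10 rows have distinct D values, so D → (all attributes) holds and D is a superkey.

Yes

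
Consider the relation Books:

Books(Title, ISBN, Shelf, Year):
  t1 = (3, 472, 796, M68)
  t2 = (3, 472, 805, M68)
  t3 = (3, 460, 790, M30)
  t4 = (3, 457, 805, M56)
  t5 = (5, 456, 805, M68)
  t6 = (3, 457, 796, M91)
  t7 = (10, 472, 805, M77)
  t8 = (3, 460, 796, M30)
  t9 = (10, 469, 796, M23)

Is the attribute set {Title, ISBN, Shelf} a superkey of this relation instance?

Yes

All 9 rows have distinct {Title, ISBN, Shelf} values, so {Title, ISBN, Shelf} → (all attributes) holds and {Title, ISBN, Shelf} is a superkey.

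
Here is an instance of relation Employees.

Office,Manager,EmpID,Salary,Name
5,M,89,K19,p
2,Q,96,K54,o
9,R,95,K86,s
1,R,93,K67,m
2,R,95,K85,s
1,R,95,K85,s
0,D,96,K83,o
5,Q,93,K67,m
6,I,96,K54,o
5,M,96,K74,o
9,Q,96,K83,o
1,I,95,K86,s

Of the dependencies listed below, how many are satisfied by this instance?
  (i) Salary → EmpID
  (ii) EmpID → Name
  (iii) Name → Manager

(i) Salary → EmpID: every LHS value maps to a single RHS value — holds.
(ii) EmpID → Name: every LHS value maps to a single RHS value — holds.
(iii) Name → Manager: Name=o: 5 rows → Manager takes values {Q, D, I, M} — violation; Name=s: 4 rows → Manager takes values {R, I} — violation; Name=m: 2 rows → Manager takes values {R, Q} — violation — fails.
2 of the 3 dependencies hold.

2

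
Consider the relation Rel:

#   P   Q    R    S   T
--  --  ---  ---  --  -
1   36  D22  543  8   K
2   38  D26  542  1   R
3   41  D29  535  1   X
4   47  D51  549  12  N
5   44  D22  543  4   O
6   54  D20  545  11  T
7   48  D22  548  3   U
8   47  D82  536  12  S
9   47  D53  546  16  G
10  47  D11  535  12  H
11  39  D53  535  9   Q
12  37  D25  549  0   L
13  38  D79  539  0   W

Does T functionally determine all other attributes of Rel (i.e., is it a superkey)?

Yes

All 13 rows have distinct T values, so T → (all attributes) holds and T is a superkey.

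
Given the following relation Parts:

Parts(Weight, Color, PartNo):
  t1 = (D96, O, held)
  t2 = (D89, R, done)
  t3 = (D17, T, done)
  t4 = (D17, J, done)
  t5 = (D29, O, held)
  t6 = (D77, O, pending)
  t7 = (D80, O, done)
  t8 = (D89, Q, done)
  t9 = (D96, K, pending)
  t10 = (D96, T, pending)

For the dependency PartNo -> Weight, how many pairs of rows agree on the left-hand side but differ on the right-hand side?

11

PartNo=held: violating pairs (1,5) — 1 pair.
PartNo=done: violating pairs (2,3), (2,4), (2,7), (3,7), (3,8), (4,7), (4,8), (7,8) — 8 pairs.
PartNo=pending: violating pairs (6,9), (6,10) — 2 pairs.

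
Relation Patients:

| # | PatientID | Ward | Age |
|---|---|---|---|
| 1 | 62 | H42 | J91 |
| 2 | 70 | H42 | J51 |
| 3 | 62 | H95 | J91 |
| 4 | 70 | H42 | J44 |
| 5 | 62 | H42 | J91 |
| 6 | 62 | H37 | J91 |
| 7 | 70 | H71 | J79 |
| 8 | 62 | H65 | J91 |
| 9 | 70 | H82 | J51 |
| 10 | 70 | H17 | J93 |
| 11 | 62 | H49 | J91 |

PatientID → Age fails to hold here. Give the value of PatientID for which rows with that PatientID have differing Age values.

PatientID=62: rows 1, 3, 5, 6, 8, 11 → Age = J91, J91, J91, J91, J91, J91 ✓
PatientID=70: rows 2, 4, 7, 9, 10 → Age takes values {J51, J44, J79, J93} — violation
The only PatientID value with inconsistent Age is PatientID=70.

70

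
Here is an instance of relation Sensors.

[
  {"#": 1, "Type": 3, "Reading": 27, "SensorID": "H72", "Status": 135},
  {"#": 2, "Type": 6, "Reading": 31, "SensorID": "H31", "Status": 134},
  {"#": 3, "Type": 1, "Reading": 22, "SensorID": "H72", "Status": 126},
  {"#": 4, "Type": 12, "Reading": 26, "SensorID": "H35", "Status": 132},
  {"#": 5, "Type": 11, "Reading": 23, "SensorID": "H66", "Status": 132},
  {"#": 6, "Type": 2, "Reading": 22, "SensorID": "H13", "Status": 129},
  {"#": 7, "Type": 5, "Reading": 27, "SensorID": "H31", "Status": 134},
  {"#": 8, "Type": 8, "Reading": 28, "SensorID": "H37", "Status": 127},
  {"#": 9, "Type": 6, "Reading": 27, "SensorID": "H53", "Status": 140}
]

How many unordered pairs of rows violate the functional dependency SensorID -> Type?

SensorID=H72: violating pairs (1,3) — 1 pair.
SensorID=H31: violating pairs (2,7) — 1 pair.

2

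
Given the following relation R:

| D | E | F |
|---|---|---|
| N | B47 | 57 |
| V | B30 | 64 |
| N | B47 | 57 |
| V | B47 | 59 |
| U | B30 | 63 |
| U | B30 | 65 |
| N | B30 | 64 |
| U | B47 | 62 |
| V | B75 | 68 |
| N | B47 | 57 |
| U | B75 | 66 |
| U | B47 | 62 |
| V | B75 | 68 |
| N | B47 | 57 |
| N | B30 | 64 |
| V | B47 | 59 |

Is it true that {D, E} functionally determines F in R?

(D=N, E=B47): 4 rows → F = 57, 57, 57, 57 ✓
(D=V, E=B30): 1 row → F = 64 ✓
(D=V, E=B47): 2 rows → F = 59, 59 ✓
(D=U, E=B30): 2 rows → F takes values {63, 65} — violation
(D=N, E=B30): 2 rows → F = 64, 64 ✓
(D=U, E=B47): 2 rows → F = 62, 62 ✓
(D=V, E=B75): 2 rows → F = 68, 68 ✓
(D=U, E=B75): 1 row → F = 66 ✓
Two rows agree on {D, E} but differ on F, so {D, E} -> F does not hold.

No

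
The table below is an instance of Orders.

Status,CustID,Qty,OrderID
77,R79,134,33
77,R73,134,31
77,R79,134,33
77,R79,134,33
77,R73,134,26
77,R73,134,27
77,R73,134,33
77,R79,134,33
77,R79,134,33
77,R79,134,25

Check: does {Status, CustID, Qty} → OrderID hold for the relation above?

No

(Status=77, CustID=R79, Qty=134): 6 rows → OrderID takes values {33, 25} — violation
(Status=77, CustID=R73, Qty=134): 4 rows → OrderID takes values {31, 26, 27, 33} — violation
Two rows agree on {Status, CustID, Qty} but differ on OrderID, so {Status, CustID, Qty} → OrderID does not hold.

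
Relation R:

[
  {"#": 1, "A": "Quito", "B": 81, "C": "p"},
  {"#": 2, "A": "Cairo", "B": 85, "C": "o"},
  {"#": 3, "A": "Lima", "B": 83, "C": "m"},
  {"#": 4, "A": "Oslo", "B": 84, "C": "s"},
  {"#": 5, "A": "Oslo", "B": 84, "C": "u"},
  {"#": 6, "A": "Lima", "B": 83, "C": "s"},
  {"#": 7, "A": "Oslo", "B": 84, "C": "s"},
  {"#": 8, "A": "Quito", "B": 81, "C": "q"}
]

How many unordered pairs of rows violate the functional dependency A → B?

A=Quito: all 2 rows agree on B — 0 pairs.
A=Lima: all 2 rows agree on B — 0 pairs.
A=Oslo: all 3 rows agree on B — 0 pairs.

0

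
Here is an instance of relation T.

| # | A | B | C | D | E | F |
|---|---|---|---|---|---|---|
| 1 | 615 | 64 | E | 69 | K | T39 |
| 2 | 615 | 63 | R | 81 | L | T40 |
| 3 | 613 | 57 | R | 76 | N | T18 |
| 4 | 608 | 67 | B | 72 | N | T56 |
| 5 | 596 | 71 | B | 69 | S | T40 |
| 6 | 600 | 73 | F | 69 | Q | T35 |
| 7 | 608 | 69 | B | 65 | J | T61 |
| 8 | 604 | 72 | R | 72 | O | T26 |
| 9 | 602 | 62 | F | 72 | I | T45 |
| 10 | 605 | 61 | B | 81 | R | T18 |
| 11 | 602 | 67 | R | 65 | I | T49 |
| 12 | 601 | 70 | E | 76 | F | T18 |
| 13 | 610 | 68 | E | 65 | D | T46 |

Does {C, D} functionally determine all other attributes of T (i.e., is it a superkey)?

Yes

All 13 rows have distinct {C, D} values, so {C, D} → (all attributes) holds and {C, D} is a superkey.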